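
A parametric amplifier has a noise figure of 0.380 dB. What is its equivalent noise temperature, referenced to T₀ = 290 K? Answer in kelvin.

F = 10^(0.380/10) = 1.09144
T_e = (F − 1)·T₀ = (1.09144 − 1) × 290 = 26.5 K

26.5 K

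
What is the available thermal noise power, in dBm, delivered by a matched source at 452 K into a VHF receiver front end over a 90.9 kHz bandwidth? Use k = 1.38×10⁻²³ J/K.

−122.5 dBm

P_n = kTB = 1.38×10⁻²³ × 452 × 9.09×10⁴ = 5.67×10⁻¹⁶ W
In dBm: 10 log₁₀(5.67×10⁻¹⁶ / 10⁻³) = −122.5 dBm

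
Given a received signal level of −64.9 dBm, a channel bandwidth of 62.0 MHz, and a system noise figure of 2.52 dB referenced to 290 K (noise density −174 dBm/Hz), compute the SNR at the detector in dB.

Noise floor: N = −174 + 10 log₁₀(B) + NF
10 log₁₀(6.20×10⁷) = 77.92 dB
N = −174 + 77.92 + 2.52 = −93.56 dBm
SNR = P_sig − N = −64.9 − (−93.56) = 28.66 dB → 28.7 dB

28.7 dB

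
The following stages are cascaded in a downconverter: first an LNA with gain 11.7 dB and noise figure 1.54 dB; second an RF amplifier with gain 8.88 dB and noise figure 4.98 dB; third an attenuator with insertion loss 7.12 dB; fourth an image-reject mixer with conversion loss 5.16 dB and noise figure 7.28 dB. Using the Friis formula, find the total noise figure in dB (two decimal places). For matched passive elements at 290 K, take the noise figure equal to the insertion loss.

2.56 dB

Convert to linear (a loss of L dB is a gain of −L dB): F_i = 10^(NF_i/10), G_i = 10^(G_i,dB/10)
  Stage 1: F_1 = 10^(1.54/10) = 1.426, G_1 = 10^(11.7/10) = 14.79
  Stage 2: F_2 = 10^(4.98/10) = 3.148, G_2 = 10^(8.88/10) = 7.727
  Stage 3: F_3 = 10^(7.12/10) = 5.152, G_3 = 10^(−7.12/10) = 0.1941
  Stage 4: F_4 = 10^(7.28/10) = 5.346, G_4 = 10^(−5.16/10) = 0.3048
Friis cascade:
  F = 1.426 + (3.148 − 1)/14.79 + (5.152 − 1)/114.3 + (5.346 − 1)/22.18 = 1.803
NF = 10 log₁₀(1.803) = 2.56 dB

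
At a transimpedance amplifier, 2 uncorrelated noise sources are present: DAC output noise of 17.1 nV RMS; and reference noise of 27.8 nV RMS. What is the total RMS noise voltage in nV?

32.6 nV

Uncorrelated sources add in power (mean-square): V_tot = √(ΣV_i²)
V_tot = √[(1.71×10⁻⁸)² + (2.78×10⁻⁸)²] = 3.26×10⁻⁸ V = 32.6 nV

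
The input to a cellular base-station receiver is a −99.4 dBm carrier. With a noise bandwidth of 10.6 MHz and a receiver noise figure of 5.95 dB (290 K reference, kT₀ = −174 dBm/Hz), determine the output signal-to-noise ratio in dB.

Noise floor: N = −174 + 10 log₁₀(B) + NF
10 log₁₀(1.06×10⁷) = 70.25 dB
N = −174 + 70.25 + 5.95 = −97.80 dBm
SNR = P_sig − N = −99.4 − (−97.80) = −1.60 dB → −1.6 dB

−1.6 dB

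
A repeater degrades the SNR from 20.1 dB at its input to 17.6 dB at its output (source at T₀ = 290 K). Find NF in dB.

NF (dB) = SNR_in(dB) − SNR_out(dB) when the source is at T₀
NF = 20.1 − 17.6 = 2.5 dB

2.5 dB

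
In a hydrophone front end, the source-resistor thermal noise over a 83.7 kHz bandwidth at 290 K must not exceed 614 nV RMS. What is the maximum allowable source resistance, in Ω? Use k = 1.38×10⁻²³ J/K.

Johnson–Nyquist: V_n = √(4kTRB) ⇒ R = V_n² / (4kTB)
4kTB = 4 × 1.38×10⁻²³ × 290 × 8.37×10⁴ = 1.34×10⁻¹⁵
R = (6.14×10⁻⁷)² / 1.34×10⁻¹⁵ = 2.81×10² Ω = 281 Ω

281 Ω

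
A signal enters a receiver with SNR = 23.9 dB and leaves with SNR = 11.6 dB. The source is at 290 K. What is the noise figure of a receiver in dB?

12.3 dB

NF (dB) = SNR_in(dB) − SNR_out(dB) when the source is at T₀
NF = 23.9 − 11.6 = 12.3 dB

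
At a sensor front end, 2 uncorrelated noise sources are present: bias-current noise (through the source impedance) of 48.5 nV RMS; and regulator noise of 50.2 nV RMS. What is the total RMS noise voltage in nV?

69.8 nV

Uncorrelated sources add in power (mean-square): V_tot = √(ΣV_i²)
V_tot = √[(4.85×10⁻⁸)² + (5.02×10⁻⁸)²] = 6.98×10⁻⁸ V = 69.8 nV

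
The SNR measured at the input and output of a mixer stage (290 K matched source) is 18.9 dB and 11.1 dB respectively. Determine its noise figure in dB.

NF (dB) = SNR_in(dB) − SNR_out(dB) when the source is at T₀
NF = 18.9 − 11.1 = 7.8 dB

7.8 dB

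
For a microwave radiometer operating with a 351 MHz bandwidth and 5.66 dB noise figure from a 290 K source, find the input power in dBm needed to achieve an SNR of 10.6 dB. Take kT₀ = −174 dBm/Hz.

Sensitivity = −174 + 10 log₁₀(B) + NF + SNR_min
= −174 + 85.45 + 5.66 + 10.6
= −72.29 dBm → −72.3 dBm

−72.3 dBm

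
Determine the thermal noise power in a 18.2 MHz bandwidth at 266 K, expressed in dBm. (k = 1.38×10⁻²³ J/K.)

−101.8 dBm

P_n = kTB = 1.38×10⁻²³ × 266 × 1.82×10⁷ = 6.68×10⁻¹⁴ W
In dBm: 10 log₁₀(6.68×10⁻¹⁴ / 10⁻³) = −101.8 dBm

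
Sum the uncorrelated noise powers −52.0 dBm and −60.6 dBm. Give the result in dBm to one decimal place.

Convert to linear, add, convert back:
P₁ = 6.31×10⁻⁹ W, P₂ = 8.71×10⁻¹⁰ W
P_tot = 7.18×10⁻⁹ W → 10 log₁₀(P_tot / 10⁻³) = −51.4 dBm

−51.4 dBm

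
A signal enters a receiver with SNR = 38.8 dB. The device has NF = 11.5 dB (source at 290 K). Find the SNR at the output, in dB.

27.3 dB

By definition F = SNR_in/SNR_out, so in dB: SNR_out = SNR_in − NF
SNR_out = 38.8 − 11.5 = 27.3 dB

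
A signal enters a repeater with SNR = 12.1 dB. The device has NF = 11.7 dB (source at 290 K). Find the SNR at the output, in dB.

0.4 dB

By definition F = SNR_in/SNR_out, so in dB: SNR_out = SNR_in − NF
SNR_out = 12.1 − 11.7 = 0.4 dB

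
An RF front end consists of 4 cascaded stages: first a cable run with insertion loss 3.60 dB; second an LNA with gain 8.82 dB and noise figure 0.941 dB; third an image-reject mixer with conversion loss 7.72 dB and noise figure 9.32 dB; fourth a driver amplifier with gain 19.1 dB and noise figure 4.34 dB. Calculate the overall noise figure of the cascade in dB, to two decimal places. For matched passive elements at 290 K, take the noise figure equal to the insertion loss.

9.12 dB

Convert to linear (a loss of L dB is a gain of −L dB): F_i = 10^(NF_i/10), G_i = 10^(G_i,dB/10)
  Stage 1: F_1 = 10^(3.60/10) = 2.291, G_1 = 10^(−3.60/10) = 0.4365
  Stage 2: F_2 = 10^(0.941/10) = 1.242, G_2 = 10^(8.82/10) = 7.621
  Stage 3: F_3 = 10^(9.32/10) = 8.551, G_3 = 10^(−7.72/10) = 0.1690
  Stage 4: F_4 = 10^(4.34/10) = 2.716, G_4 = 10^(19.1/10) = 81.28
Friis cascade:
  F = 2.291 + (1.242 − 1)/0.4365 + (8.551 − 1)/3.327 + (2.716 − 1)/0.5623 = 8.167
NF = 10 log₁₀(8.167) = 9.12 dB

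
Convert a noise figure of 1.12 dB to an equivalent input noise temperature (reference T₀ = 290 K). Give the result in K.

F = 10^(1.12/10) = 1.2942
T_e = (F − 1)·T₀ = (1.2942 − 1) × 290 = 85.3 K

85.3 K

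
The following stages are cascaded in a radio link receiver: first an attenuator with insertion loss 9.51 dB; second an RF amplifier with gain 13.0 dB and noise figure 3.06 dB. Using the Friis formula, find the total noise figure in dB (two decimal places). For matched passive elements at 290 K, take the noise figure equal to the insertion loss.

Convert to linear (a loss of L dB is a gain of −L dB): F_i = 10^(NF_i/10), G_i = 10^(G_i,dB/10)
  Stage 1: F_1 = 10^(9.51/10) = 8.933, G_1 = 10^(−9.51/10) = 0.1119
  Stage 2: F_2 = 10^(3.06/10) = 2.023, G_2 = 10^(13.0/10) = 19.95
Friis cascade:
  F = 8.933 + (2.023 − 1)/0.1119 = 18.07
NF = 10 log₁₀(18.07) = 12.57 dB

12.57 dB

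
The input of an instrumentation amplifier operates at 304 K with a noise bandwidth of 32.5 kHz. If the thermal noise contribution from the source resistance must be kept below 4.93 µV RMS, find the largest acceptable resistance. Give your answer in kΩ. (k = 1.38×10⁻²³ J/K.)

44.6 kΩ

Johnson–Nyquist: V_n = √(4kTRB) ⇒ R = V_n² / (4kTB)
4kTB = 4 × 1.38×10⁻²³ × 304 × 3.25×10⁴ = 5.45×10⁻¹⁶
R = (4.93×10⁻⁶)² / 5.45×10⁻¹⁶ = 4.46×10⁴ Ω = 44.6 kΩ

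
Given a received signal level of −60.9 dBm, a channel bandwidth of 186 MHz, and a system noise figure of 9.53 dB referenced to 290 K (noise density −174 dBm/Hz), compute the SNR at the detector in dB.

20.9 dB

Noise floor: N = −174 + 10 log₁₀(B) + NF
10 log₁₀(1.86×10⁸) = 82.7 dB
N = −174 + 82.7 + 9.53 = −81.77 dBm
SNR = P_sig − N = −60.9 − (−81.77) = 20.87 dB → 20.9 dB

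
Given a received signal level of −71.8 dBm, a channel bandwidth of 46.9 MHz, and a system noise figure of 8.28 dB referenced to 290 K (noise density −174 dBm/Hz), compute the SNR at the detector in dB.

17.2 dB

Noise floor: N = −174 + 10 log₁₀(B) + NF
10 log₁₀(4.69×10⁷) = 76.71 dB
N = −174 + 76.71 + 8.28 = −89.01 dBm
SNR = P_sig − N = −71.8 − (−89.01) = 17.21 dB → 17.2 dB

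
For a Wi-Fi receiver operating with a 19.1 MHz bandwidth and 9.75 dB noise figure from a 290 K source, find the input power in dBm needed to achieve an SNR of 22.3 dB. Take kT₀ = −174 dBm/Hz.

−69.1 dBm

Sensitivity = −174 + 10 log₁₀(B) + NF + SNR_min
= −174 + 72.81 + 9.75 + 22.3
= −69.14 dBm → −69.1 dBm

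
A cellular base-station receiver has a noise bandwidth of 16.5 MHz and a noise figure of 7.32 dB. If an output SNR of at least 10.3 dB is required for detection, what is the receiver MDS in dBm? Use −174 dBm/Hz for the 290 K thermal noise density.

−84.2 dBm

Sensitivity = −174 + 10 log₁₀(B) + NF + SNR_min
= −174 + 72.17 + 7.32 + 10.3
= −84.21 dBm → −84.2 dBm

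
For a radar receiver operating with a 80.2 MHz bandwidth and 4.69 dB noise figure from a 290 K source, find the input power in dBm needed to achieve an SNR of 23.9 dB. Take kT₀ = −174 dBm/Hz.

Sensitivity = −174 + 10 log₁₀(B) + NF + SNR_min
= −174 + 79.04 + 4.69 + 23.9
= −66.37 dBm → −66.4 dBm

−66.4 dBm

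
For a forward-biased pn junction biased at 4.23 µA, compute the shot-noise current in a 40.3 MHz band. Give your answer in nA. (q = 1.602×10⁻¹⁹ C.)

I_n = √(2qI·B)
2qI·B = 2 × 1.602×10⁻¹⁹ × 4.23×10⁻⁶ × 4.03×10⁷ = 5.46×10⁻¹⁷ A²
I_n = √(5.46×10⁻¹⁷) = 7.39×10⁻⁹ A = 7.39 nA

7.39 nA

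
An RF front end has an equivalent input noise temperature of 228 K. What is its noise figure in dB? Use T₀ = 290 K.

F = 1 + T_e/T₀ = 1 + 228/290 = 1.78621
NF = 10 log₁₀(1.78621) = 2.52 dB

2.52 dB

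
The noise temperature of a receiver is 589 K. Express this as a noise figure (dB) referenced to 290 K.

4.82 dB

F = 1 + T_e/T₀ = 1 + 589/290 = 3.03103
NF = 10 log₁₀(3.03103) = 4.82 dB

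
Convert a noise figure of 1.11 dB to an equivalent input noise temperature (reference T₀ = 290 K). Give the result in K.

84.5 K

F = 10^(1.11/10) = 1.29122
T_e = (F − 1)·T₀ = (1.29122 − 1) × 290 = 84.5 K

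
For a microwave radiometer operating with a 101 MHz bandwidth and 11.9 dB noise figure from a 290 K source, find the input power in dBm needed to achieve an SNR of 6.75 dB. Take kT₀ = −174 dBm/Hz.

−75.3 dBm

Sensitivity = −174 + 10 log₁₀(B) + NF + SNR_min
= −174 + 80.04 + 11.9 + 6.75
= −75.31 dBm → −75.3 dBm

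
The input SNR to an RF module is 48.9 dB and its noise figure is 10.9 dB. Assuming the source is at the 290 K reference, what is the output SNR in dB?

By definition F = SNR_in/SNR_out, so in dB: SNR_out = SNR_in − NF
SNR_out = 48.9 − 10.9 = 38.0 dB

38.0 dB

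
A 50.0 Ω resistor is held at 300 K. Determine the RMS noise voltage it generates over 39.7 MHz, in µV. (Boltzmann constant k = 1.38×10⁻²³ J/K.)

5.73 µV

V_n = √(4kTRB)
4kTRB = 4 × 1.38×10⁻²³ × 300 × 5.00×10¹ × 3.97×10⁷ = 3.29×10⁻¹¹ V²
V_n = √(3.29×10⁻¹¹) = 5.73×10⁻⁶ V = 5.73 µV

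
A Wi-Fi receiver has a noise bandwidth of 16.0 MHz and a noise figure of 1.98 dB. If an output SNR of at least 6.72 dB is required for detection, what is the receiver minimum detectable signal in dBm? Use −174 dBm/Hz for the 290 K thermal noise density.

−93.3 dBm

Sensitivity = −174 + 10 log₁₀(B) + NF + SNR_min
= −174 + 72.04 + 1.98 + 6.72
= −93.26 dBm → −93.3 dBm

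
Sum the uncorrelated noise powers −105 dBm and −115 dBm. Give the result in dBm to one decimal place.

Convert to linear, add, convert back:
P₁ = 3.16×10⁻¹⁴ W, P₂ = 3.16×10⁻¹⁵ W
P_tot = 3.48×10⁻¹⁴ W → 10 log₁₀(P_tot / 10⁻³) = −104.6 dBm

−104.6 dBm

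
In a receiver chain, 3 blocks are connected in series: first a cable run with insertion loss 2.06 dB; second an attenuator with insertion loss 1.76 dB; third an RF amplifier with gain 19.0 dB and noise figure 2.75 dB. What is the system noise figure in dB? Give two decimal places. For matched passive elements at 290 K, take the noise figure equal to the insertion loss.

Convert to linear (a loss of L dB is a gain of −L dB): F_i = 10^(NF_i/10), G_i = 10^(G_i,dB/10)
  Stage 1: F_1 = 10^(2.06/10) = 1.607, G_1 = 10^(−2.06/10) = 0.6223
  Stage 2: F_2 = 10^(1.76/10) = 1.500, G_2 = 10^(−1.76/10) = 0.6668
  Stage 3: F_3 = 10^(2.75/10) = 1.884, G_3 = 10^(19.0/10) = 79.43
Friis cascade:
  F = 1.607 + (1.500 − 1)/0.6223 + (1.884 − 1)/0.4150 = 4.539
NF = 10 log₁₀(4.539) = 6.57 dB

6.57 dB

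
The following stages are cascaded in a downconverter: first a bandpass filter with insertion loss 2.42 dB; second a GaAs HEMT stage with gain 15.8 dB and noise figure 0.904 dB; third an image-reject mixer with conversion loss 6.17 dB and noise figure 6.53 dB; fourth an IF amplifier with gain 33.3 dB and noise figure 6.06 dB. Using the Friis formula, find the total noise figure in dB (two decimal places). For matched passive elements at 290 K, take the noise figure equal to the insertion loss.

Convert to linear (a loss of L dB is a gain of −L dB): F_i = 10^(NF_i/10), G_i = 10^(G_i,dB/10)
  Stage 1: F_1 = 10^(2.42/10) = 1.746, G_1 = 10^(−2.42/10) = 0.5728
  Stage 2: F_2 = 10^(0.904/10) = 1.231, G_2 = 10^(15.8/10) = 38.02
  Stage 3: F_3 = 10^(6.53/10) = 4.498, G_3 = 10^(−6.17/10) = 0.2415
  Stage 4: F_4 = 10^(6.06/10) = 4.036, G_4 = 10^(33.3/10) = 2138
Friis cascade:
  F = 1.746 + (1.231 − 1)/0.5728 + (4.498 − 1)/21.78 + (4.036 − 1)/5.260 = 2.888
NF = 10 log₁₀(2.888) = 4.61 dB

4.61 dB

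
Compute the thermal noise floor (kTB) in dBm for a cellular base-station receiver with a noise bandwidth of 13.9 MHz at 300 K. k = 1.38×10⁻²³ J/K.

P_n = kTB = 1.38×10⁻²³ × 300 × 1.39×10⁷ = 5.75×10⁻¹⁴ W
In dBm: 10 log₁₀(5.75×10⁻¹⁴ / 10⁻³) = −102.4 dBm

−102.4 dBm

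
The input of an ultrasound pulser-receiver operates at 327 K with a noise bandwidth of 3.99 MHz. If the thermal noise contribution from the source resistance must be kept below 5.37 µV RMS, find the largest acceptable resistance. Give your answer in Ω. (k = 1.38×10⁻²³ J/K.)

400 Ω

Johnson–Nyquist: V_n = √(4kTRB) ⇒ R = V_n² / (4kTB)
4kTB = 4 × 1.38×10⁻²³ × 327 × 3.99×10⁶ = 7.20×10⁻¹⁴
R = (5.37×10⁻⁶)² / 7.20×10⁻¹⁴ = 4.00×10² Ω = 400 Ω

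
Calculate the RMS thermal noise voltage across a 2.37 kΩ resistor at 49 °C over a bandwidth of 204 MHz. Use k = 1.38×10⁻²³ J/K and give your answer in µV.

T = 49 °C + 273.15 = 322.15 K
V_n = √(4kTRB)
4kTRB = 4 × 1.38×10⁻²³ × 322.15 × 2.37×10³ × 2.04×10⁸ = 8.60×10⁻⁹ V²
V_n = √(8.60×10⁻⁹) = 9.27×10⁻⁵ V = 92.7 µV

92.7 µV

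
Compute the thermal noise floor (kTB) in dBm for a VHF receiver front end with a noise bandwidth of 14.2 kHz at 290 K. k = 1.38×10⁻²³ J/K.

−132.5 dBm

P_n = kTB = 1.38×10⁻²³ × 290 × 1.42×10⁴ = 5.68×10⁻¹⁷ W
In dBm: 10 log₁₀(5.68×10⁻¹⁷ / 10⁻³) = −132.5 dBm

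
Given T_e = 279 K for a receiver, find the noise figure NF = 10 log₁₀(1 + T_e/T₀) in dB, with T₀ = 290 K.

2.93 dB

F = 1 + T_e/T₀ = 1 + 279/290 = 1.96207
NF = 10 log₁₀(1.96207) = 2.93 dB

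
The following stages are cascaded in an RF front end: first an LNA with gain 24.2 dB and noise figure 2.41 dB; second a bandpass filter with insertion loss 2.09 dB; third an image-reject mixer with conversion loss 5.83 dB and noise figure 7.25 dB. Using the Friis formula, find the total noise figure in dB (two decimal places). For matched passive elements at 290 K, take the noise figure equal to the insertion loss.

2.48 dB

Convert to linear (a loss of L dB is a gain of −L dB): F_i = 10^(NF_i/10), G_i = 10^(G_i,dB/10)
  Stage 1: F_1 = 10^(2.41/10) = 1.742, G_1 = 10^(24.2/10) = 263.0
  Stage 2: F_2 = 10^(2.09/10) = 1.618, G_2 = 10^(−2.09/10) = 0.6180
  Stage 3: F_3 = 10^(7.25/10) = 5.309, G_3 = 10^(−5.83/10) = 0.2612
Friis cascade:
  F = 1.742 + (1.618 − 1)/263.0 + (5.309 − 1)/162.6 = 1.771
NF = 10 log₁₀(1.771) = 2.48 dB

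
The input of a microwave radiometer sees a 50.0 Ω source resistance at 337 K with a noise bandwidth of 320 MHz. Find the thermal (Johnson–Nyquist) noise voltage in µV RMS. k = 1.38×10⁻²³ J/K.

V_n = √(4kTRB)
4kTRB = 4 × 1.38×10⁻²³ × 337 × 5.00×10¹ × 3.20×10⁸ = 2.98×10⁻¹⁰ V²
V_n = √(2.98×10⁻¹⁰) = 1.73×10⁻⁵ V = 17.3 µV

17.3 µV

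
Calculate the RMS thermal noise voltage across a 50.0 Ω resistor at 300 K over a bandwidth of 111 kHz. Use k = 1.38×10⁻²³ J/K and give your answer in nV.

V_n = √(4kTRB)
4kTRB = 4 × 1.38×10⁻²³ × 300 × 5.00×10¹ × 1.11×10⁵ = 9.19×10⁻¹⁴ V²
V_n = √(9.19×10⁻¹⁴) = 3.03×10⁻⁷ V = 303 nV

303 nV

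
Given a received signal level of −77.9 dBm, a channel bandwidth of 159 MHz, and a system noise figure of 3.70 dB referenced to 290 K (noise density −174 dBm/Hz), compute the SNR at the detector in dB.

10.4 dB

Noise floor: N = −174 + 10 log₁₀(B) + NF
10 log₁₀(1.59×10⁸) = 82.01 dB
N = −174 + 82.01 + 3.70 = −88.29 dBm
SNR = P_sig − N = −77.9 − (−88.29) = 10.39 dB → 10.4 dB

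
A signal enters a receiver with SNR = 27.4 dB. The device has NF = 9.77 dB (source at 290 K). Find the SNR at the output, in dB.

By definition F = SNR_in/SNR_out, so in dB: SNR_out = SNR_in − NF
SNR_out = 27.4 − 9.77 = 17.63 dB

17.63 dB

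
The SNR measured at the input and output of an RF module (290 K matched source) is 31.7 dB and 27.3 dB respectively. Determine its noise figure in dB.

4.4 dB

NF (dB) = SNR_in(dB) − SNR_out(dB) when the source is at T₀
NF = 31.7 − 27.3 = 4.4 dB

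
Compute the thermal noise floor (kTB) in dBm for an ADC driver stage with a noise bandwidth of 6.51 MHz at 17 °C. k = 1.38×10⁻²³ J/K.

T = 17 °C + 273.15 = 290.15 K
P_n = kTB = 1.38×10⁻²³ × 290.15 × 6.51×10⁶ = 2.61×10⁻¹⁴ W
In dBm: 10 log₁₀(2.61×10⁻¹⁴ / 10⁻³) = −105.8 dBm

−105.8 dBm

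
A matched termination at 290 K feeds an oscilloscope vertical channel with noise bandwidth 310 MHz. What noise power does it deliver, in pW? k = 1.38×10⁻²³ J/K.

1.24 pW

P_n = kTB = 1.38×10⁻²³ × 290 × 3.10×10⁸ = 1.24×10⁻¹² W = 1.24 pW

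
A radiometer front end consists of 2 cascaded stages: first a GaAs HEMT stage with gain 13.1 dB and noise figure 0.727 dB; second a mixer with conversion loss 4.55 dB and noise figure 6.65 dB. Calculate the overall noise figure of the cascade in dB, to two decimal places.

Convert to linear (a loss of L dB is a gain of −L dB): F_i = 10^(NF_i/10), G_i = 10^(G_i,dB/10)
  Stage 1: F_1 = 10^(0.727/10) = 1.182, G_1 = 10^(13.1/10) = 20.42
  Stage 2: F_2 = 10^(6.65/10) = 4.624, G_2 = 10^(−4.55/10) = 0.3508
Friis cascade:
  F = 1.182 + (4.624 − 1)/20.42 = 1.360
NF = 10 log₁₀(1.360) = 1.33 dB

1.33 dB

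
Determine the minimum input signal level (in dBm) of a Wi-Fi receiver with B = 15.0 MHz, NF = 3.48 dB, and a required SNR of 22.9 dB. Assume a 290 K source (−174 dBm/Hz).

Sensitivity = −174 + 10 log₁₀(B) + NF + SNR_min
= −174 + 71.76 + 3.48 + 22.9
= −75.86 dBm → −75.9 dBm

−75.9 dBm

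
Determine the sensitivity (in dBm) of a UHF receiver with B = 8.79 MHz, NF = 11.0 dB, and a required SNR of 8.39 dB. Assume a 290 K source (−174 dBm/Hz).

Sensitivity = −174 + 10 log₁₀(B) + NF + SNR_min
= −174 + 69.44 + 11.0 + 8.39
= −85.17 dBm → −85.2 dBm

−85.2 dBm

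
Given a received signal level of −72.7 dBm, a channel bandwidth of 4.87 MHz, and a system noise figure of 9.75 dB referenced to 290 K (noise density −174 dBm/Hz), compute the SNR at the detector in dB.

24.7 dB

Noise floor: N = −174 + 10 log₁₀(B) + NF
10 log₁₀(4.87×10⁶) = 66.88 dB
N = −174 + 66.88 + 9.75 = −97.37 dBm
SNR = P_sig − N = −72.7 − (−97.37) = 24.67 dB → 24.7 dB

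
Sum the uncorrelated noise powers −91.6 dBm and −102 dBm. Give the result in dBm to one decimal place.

Convert to linear, add, convert back:
P₁ = 6.92×10⁻¹³ W, P₂ = 6.31×10⁻¹⁴ W
P_tot = 7.55×10⁻¹³ W → 10 log₁₀(P_tot / 10⁻³) = −91.2 dBm

−91.2 dBm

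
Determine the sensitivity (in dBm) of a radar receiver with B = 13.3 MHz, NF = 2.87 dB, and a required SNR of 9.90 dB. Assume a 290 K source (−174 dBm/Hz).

−90.0 dBm

Sensitivity = −174 + 10 log₁₀(B) + NF + SNR_min
= −174 + 71.24 + 2.87 + 9.90
= −89.99 dBm → −90.0 dBm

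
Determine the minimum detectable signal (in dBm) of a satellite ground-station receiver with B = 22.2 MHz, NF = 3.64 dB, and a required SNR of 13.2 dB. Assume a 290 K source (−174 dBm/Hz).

−83.7 dBm

Sensitivity = −174 + 10 log₁₀(B) + NF + SNR_min
= −174 + 73.46 + 3.64 + 13.2
= −83.70 dBm → −83.7 dBm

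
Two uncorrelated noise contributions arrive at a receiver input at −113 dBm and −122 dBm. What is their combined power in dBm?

Convert to linear, add, convert back:
P₁ = 5.01×10⁻¹⁵ W, P₂ = 6.31×10⁻¹⁶ W
P_tot = 5.64×10⁻¹⁵ W → 10 log₁₀(P_tot / 10⁻³) = −112.5 dBm

−112.5 dBm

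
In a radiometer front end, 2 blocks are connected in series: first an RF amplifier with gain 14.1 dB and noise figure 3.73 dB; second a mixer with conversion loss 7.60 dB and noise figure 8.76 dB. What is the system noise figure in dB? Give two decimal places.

4.17 dB

Convert to linear (a loss of L dB is a gain of −L dB): F_i = 10^(NF_i/10), G_i = 10^(G_i,dB/10)
  Stage 1: F_1 = 10^(3.73/10) = 2.360, G_1 = 10^(14.1/10) = 25.70
  Stage 2: F_2 = 10^(8.76/10) = 7.516, G_2 = 10^(−7.60/10) = 0.1738
Friis cascade:
  F = 2.360 + (7.516 − 1)/25.70 = 2.614
NF = 10 log₁₀(2.614) = 4.17 dB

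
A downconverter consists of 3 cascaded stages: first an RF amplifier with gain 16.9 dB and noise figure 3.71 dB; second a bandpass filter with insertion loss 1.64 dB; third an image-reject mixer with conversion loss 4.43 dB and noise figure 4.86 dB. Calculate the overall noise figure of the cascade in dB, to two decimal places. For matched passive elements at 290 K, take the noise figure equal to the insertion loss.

3.84 dB

Convert to linear (a loss of L dB is a gain of −L dB): F_i = 10^(NF_i/10), G_i = 10^(G_i,dB/10)
  Stage 1: F_1 = 10^(3.71/10) = 2.350, G_1 = 10^(16.9/10) = 48.98
  Stage 2: F_2 = 10^(1.64/10) = 1.459, G_2 = 10^(−1.64/10) = 0.6855
  Stage 3: F_3 = 10^(4.86/10) = 3.062, G_3 = 10^(−4.43/10) = 0.3606
Friis cascade:
  F = 2.350 + (1.459 − 1)/48.98 + (3.062 − 1)/33.57 = 2.420
NF = 10 log₁₀(2.420) = 3.84 dB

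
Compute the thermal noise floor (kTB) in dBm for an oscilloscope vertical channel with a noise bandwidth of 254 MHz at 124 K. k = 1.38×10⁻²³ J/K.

P_n = kTB = 1.38×10⁻²³ × 124 × 2.54×10⁸ = 4.35×10⁻¹³ W
In dBm: 10 log₁₀(4.35×10⁻¹³ / 10⁻³) = −93.6 dBm

−93.6 dBm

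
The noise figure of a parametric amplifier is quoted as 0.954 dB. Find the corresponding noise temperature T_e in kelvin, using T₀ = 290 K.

F = 10^(0.954/10) = 1.24566
T_e = (F − 1)·T₀ = (1.24566 − 1) × 290 = 71.2 K

71.2 K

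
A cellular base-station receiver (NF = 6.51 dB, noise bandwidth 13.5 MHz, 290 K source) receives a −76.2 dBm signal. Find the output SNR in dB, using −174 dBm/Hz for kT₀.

20.0 dB

Noise floor: N = −174 + 10 log₁₀(B) + NF
10 log₁₀(1.35×10⁷) = 71.3 dB
N = −174 + 71.3 + 6.51 = −96.19 dBm
SNR = P_sig − N = −76.2 − (−96.19) = 19.99 dB → 20.0 dB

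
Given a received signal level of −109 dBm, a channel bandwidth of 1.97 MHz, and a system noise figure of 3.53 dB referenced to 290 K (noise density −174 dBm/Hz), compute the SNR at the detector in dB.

Noise floor: N = −174 + 10 log₁₀(B) + NF
10 log₁₀(1.97×10⁶) = 62.94 dB
N = −174 + 62.94 + 3.53 = −107.53 dBm
SNR = P_sig − N = −109 − (−107.53) = −1.47 dB → −1.5 dB

−1.5 dB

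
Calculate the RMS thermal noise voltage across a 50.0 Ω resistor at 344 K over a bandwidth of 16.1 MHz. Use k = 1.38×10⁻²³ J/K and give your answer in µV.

V_n = √(4kTRB)
4kTRB = 4 × 1.38×10⁻²³ × 344 × 5.00×10¹ × 1.61×10⁷ = 1.53×10⁻¹¹ V²
V_n = √(1.53×10⁻¹¹) = 3.91×10⁻⁶ V = 3.91 µV

3.91 µV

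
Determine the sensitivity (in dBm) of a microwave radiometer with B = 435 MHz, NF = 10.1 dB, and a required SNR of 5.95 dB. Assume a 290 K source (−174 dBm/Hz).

−71.6 dBm

Sensitivity = −174 + 10 log₁₀(B) + NF + SNR_min
= −174 + 86.38 + 10.1 + 5.95
= −71.57 dBm → −71.6 dBm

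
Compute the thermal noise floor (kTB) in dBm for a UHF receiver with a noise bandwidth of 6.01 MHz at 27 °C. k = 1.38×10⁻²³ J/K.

−106.0 dBm

T = 27 °C + 273.15 = 300.15 K
P_n = kTB = 1.38×10⁻²³ × 300.15 × 6.01×10⁶ = 2.49×10⁻¹⁴ W
In dBm: 10 log₁₀(2.49×10⁻¹⁴ / 10⁻³) = −106.0 dBm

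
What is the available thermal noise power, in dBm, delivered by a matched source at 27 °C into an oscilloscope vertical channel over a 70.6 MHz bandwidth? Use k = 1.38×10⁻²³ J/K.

T = 27 °C + 273.15 = 300.15 K
P_n = kTB = 1.38×10⁻²³ × 300.15 × 7.06×10⁷ = 2.92×10⁻¹³ W
In dBm: 10 log₁₀(2.92×10⁻¹³ / 10⁻³) = −95.3 dBm

−95.3 dBm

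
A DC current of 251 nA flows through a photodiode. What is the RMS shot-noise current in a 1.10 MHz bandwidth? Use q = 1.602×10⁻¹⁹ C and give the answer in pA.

I_n = √(2qI·B)
2qI·B = 2 × 1.602×10⁻¹⁹ × 2.51×10⁻⁷ × 1.10×10⁶ = 8.85×10⁻²⁰ A²
I_n = √(8.85×10⁻²⁰) = 2.97×10⁻¹⁰ A = 297 pA

297 pA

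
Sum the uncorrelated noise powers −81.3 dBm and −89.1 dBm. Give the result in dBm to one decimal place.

−80.6 dBm

Convert to linear, add, convert back:
P₁ = 7.41×10⁻¹² W, P₂ = 1.23×10⁻¹² W
P_tot = 8.64×10⁻¹² W → 10 log₁₀(P_tot / 10⁻³) = −80.6 dBm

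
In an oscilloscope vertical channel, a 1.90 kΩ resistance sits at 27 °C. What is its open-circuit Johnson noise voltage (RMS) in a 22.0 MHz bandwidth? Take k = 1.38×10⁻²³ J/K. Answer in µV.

T = 27 °C + 273.15 = 300.15 K
V_n = √(4kTRB)
4kTRB = 4 × 1.38×10⁻²³ × 300.15 × 1.90×10³ × 2.20×10⁷ = 6.93×10⁻¹⁰ V²
V_n = √(6.93×10⁻¹⁰) = 2.63×10⁻⁵ V = 26.3 µV

26.3 µV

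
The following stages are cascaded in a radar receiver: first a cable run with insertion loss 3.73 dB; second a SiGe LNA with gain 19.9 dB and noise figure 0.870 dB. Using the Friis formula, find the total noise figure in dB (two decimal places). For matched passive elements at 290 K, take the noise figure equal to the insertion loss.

Convert to linear (a loss of L dB is a gain of −L dB): F_i = 10^(NF_i/10), G_i = 10^(G_i,dB/10)
  Stage 1: F_1 = 10^(3.73/10) = 2.360, G_1 = 10^(−3.73/10) = 0.4236
  Stage 2: F_2 = 10^(0.870/10) = 1.222, G_2 = 10^(19.9/10) = 97.72
Friis cascade:
  F = 2.360 + (1.222 − 1)/0.4236 = 2.884
NF = 10 log₁₀(2.884) = 4.60 dB

4.60 dB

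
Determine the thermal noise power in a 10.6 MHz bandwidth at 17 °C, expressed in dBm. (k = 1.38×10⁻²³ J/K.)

T = 17 °C + 273.15 = 290.15 K
P_n = kTB = 1.38×10⁻²³ × 290.15 × 1.06×10⁷ = 4.24×10⁻¹⁴ W
In dBm: 10 log₁₀(4.24×10⁻¹⁴ / 10⁻³) = −103.7 dBm

−103.7 dBm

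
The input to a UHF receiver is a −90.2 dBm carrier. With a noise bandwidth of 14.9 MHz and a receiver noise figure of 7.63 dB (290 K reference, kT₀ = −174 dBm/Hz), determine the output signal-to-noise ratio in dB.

4.4 dB

Noise floor: N = −174 + 10 log₁₀(B) + NF
10 log₁₀(1.49×10⁷) = 71.73 dB
N = −174 + 71.73 + 7.63 = −94.64 dBm
SNR = P_sig − N = −90.2 − (−94.64) = 4.44 dB → 4.4 dB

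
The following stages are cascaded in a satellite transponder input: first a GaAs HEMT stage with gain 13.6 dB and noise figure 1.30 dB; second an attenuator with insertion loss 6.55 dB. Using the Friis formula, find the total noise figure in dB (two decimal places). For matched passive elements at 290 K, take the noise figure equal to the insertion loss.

Convert to linear (a loss of L dB is a gain of −L dB): F_i = 10^(NF_i/10), G_i = 10^(G_i,dB/10)
  Stage 1: F_1 = 10^(1.30/10) = 1.349, G_1 = 10^(13.6/10) = 22.91
  Stage 2: F_2 = 10^(6.55/10) = 4.519, G_2 = 10^(−6.55/10) = 0.2213
Friis cascade:
  F = 1.349 + (4.519 − 1)/22.91 = 1.503
NF = 10 log₁₀(1.503) = 1.77 dB

1.77 dB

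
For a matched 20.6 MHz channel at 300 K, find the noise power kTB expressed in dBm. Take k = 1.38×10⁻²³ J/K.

P_n = kTB = 1.38×10⁻²³ × 300 × 2.06×10⁷ = 8.53×10⁻¹⁴ W
In dBm: 10 log₁₀(8.53×10⁻¹⁴ / 10⁻³) = −100.7 dBm

−100.7 dBm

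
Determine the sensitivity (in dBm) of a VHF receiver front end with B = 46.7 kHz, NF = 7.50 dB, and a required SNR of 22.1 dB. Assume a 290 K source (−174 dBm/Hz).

−97.7 dBm

Sensitivity = −174 + 10 log₁₀(B) + NF + SNR_min
= −174 + 46.69 + 7.50 + 22.1
= −97.71 dBm → −97.7 dBm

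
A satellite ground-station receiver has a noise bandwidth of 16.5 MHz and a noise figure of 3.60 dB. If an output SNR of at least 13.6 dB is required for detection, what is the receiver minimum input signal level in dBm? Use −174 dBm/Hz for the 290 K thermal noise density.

Sensitivity = −174 + 10 log₁₀(B) + NF + SNR_min
= −174 + 72.17 + 3.60 + 13.6
= −84.63 dBm → −84.6 dBm

−84.6 dBm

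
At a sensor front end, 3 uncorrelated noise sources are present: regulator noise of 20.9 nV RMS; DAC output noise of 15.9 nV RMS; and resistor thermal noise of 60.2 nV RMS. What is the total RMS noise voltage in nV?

65.7 nV

Uncorrelated sources add in power (mean-square): V_tot = √(ΣV_i²)
V_tot = √[(2.09×10⁻⁸)² + (1.59×10⁻⁸)² + (6.02×10⁻⁸)²] = 6.57×10⁻⁸ V = 65.7 nV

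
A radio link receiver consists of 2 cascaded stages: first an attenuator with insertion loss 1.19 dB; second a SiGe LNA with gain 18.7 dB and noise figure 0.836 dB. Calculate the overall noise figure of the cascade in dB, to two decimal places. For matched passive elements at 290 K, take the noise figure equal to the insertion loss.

2.03 dB

Convert to linear (a loss of L dB is a gain of −L dB): F_i = 10^(NF_i/10), G_i = 10^(G_i,dB/10)
  Stage 1: F_1 = 10^(1.19/10) = 1.315, G_1 = 10^(−1.19/10) = 0.7603
  Stage 2: F_2 = 10^(0.836/10) = 1.212, G_2 = 10^(18.7/10) = 74.13
Friis cascade:
  F = 1.315 + (1.212 − 1)/0.7603 = 1.594
NF = 10 log₁₀(1.594) = 2.03 dB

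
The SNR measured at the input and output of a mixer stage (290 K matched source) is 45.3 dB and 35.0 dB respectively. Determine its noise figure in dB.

NF (dB) = SNR_in(dB) − SNR_out(dB) when the source is at T₀
NF = 45.3 − 35.0 = 10.3 dB

10.3 dB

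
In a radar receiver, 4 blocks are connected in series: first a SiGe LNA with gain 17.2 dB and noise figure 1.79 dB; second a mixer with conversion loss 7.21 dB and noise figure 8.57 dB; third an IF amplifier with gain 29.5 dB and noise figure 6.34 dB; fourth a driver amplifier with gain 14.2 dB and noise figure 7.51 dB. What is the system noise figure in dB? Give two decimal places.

2.92 dB

Convert to linear (a loss of L dB is a gain of −L dB): F_i = 10^(NF_i/10), G_i = 10^(G_i,dB/10)
  Stage 1: F_1 = 10^(1.79/10) = 1.510, G_1 = 10^(17.2/10) = 52.48
  Stage 2: F_2 = 10^(8.57/10) = 7.194, G_2 = 10^(−7.21/10) = 0.1901
  Stage 3: F_3 = 10^(6.34/10) = 4.305, G_3 = 10^(29.5/10) = 891.3
  Stage 4: F_4 = 10^(7.51/10) = 5.636, G_4 = 10^(14.2/10) = 26.30
Friis cascade:
  F = 1.510 + (7.194 − 1)/52.48 + (4.305 − 1)/9.977 + (5.636 − 1)/8892 = 1.960
NF = 10 log₁₀(1.960) = 2.92 dB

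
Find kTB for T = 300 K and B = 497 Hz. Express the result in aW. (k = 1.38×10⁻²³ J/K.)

2.06 aW

P_n = kTB = 1.38×10⁻²³ × 300 × 4.97×10² = 2.06×10⁻¹⁸ W = 2.06 aW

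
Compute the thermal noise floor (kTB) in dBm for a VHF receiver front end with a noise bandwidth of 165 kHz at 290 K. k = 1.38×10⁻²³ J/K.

−121.8 dBm

P_n = kTB = 1.38×10⁻²³ × 290 × 1.65×10⁵ = 6.60×10⁻¹⁶ W
In dBm: 10 log₁₀(6.60×10⁻¹⁶ / 10⁻³) = −121.8 dBm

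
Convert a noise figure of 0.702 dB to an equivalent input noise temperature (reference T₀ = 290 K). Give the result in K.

50.9 K

F = 10^(0.702/10) = 1.17544
T_e = (F − 1)·T₀ = (1.17544 − 1) × 290 = 50.9 K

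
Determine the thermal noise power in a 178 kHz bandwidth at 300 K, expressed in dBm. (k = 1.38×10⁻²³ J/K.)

P_n = kTB = 1.38×10⁻²³ × 300 × 1.78×10⁵ = 7.37×10⁻¹⁶ W
In dBm: 10 log₁₀(7.37×10⁻¹⁶ / 10⁻³) = −121.3 dBm

−121.3 dBm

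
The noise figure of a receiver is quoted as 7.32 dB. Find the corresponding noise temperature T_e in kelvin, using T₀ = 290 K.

F = 10^(7.32/10) = 5.39511
T_e = (F − 1)·T₀ = (5.39511 − 1) × 290 = 1275 K

1275 K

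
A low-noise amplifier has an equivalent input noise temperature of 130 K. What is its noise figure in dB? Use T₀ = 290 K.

1.61 dB

F = 1 + T_e/T₀ = 1 + 130/290 = 1.44828
NF = 10 log₁₀(1.44828) = 1.61 dB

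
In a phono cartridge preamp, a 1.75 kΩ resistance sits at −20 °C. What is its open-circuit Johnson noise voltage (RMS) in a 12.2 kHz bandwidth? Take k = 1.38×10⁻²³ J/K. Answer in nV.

546 nV

T = −20 °C + 273.15 = 253.15 K
V_n = √(4kTRB)
4kTRB = 4 × 1.38×10⁻²³ × 253.15 × 1.75×10³ × 1.22×10⁴ = 2.98×10⁻¹³ V²
V_n = √(2.98×10⁻¹³) = 5.46×10⁻⁷ V = 546 nV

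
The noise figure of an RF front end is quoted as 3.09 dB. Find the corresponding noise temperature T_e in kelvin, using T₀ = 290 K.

301 K

F = 10^(3.09/10) = 2.03704
T_e = (F − 1)·T₀ = (2.03704 − 1) × 290 = 301 K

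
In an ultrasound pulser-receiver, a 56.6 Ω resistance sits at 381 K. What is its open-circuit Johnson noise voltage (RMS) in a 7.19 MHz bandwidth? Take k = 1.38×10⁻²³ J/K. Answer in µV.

V_n = √(4kTRB)
4kTRB = 4 × 1.38×10⁻²³ × 381 × 5.66×10¹ × 7.19×10⁶ = 8.56×10⁻¹² V²
V_n = √(8.56×10⁻¹²) = 2.93×10⁻⁶ V = 2.93 µV

2.93 µV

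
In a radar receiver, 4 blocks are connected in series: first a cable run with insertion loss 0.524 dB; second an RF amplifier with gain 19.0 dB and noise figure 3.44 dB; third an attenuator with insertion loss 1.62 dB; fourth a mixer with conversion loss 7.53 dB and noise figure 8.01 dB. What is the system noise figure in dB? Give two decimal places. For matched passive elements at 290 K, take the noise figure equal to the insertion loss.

Convert to linear (a loss of L dB is a gain of −L dB): F_i = 10^(NF_i/10), G_i = 10^(G_i,dB/10)
  Stage 1: F_1 = 10^(0.524/10) = 1.128, G_1 = 10^(−0.524/10) = 0.8863
  Stage 2: F_2 = 10^(3.44/10) = 2.208, G_2 = 10^(19.0/10) = 79.43
  Stage 3: F_3 = 10^(1.62/10) = 1.452, G_3 = 10^(−1.62/10) = 0.6887
  Stage 4: F_4 = 10^(8.01/10) = 6.324, G_4 = 10^(−7.53/10) = 0.1766
Friis cascade:
  F = 1.128 + (2.208 − 1)/0.8863 + (1.452 − 1)/70.40 + (6.324 − 1)/48.48 = 2.607
NF = 10 log₁₀(2.607) = 4.16 dB

4.16 dB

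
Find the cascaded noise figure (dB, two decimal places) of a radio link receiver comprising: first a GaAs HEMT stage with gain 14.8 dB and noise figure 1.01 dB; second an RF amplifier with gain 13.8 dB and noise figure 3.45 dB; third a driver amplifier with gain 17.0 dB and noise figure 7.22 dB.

1.17 dB

Convert to linear (a loss of L dB is a gain of −L dB): F_i = 10^(NF_i/10), G_i = 10^(G_i,dB/10)
  Stage 1: F_1 = 10^(1.01/10) = 1.262, G_1 = 10^(14.8/10) = 30.20
  Stage 2: F_2 = 10^(3.45/10) = 2.213, G_2 = 10^(13.8/10) = 23.99
  Stage 3: F_3 = 10^(7.22/10) = 5.272, G_3 = 10^(17.0/10) = 50.12
Friis cascade:
  F = 1.262 + (2.213 − 1)/30.20 + (5.272 − 1)/724.4 = 1.308
NF = 10 log₁₀(1.308) = 1.17 dB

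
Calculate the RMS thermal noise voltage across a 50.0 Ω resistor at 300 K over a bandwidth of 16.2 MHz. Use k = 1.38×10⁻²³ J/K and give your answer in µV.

V_n = √(4kTRB)
4kTRB = 4 × 1.38×10⁻²³ × 300 × 5.00×10¹ × 1.62×10⁷ = 1.34×10⁻¹¹ V²
V_n = √(1.34×10⁻¹¹) = 3.66×10⁻⁶ V = 3.66 µV

3.66 µV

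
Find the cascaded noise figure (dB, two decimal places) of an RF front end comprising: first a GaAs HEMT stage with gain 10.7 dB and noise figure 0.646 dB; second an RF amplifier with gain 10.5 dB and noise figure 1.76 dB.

0.80 dB

Convert to linear (a loss of L dB is a gain of −L dB): F_i = 10^(NF_i/10), G_i = 10^(G_i,dB/10)
  Stage 1: F_1 = 10^(0.646/10) = 1.160, G_1 = 10^(10.7/10) = 11.75
  Stage 2: F_2 = 10^(1.76/10) = 1.500, G_2 = 10^(10.5/10) = 11.22
Friis cascade:
  F = 1.160 + (1.500 − 1)/11.75 = 1.203
NF = 10 log₁₀(1.203) = 0.80 dB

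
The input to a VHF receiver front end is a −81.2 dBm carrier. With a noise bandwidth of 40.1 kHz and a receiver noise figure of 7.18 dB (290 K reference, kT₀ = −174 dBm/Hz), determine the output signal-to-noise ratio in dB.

Noise floor: N = −174 + 10 log₁₀(B) + NF
10 log₁₀(4.01×10⁴) = 46.03 dB
N = −174 + 46.03 + 7.18 = −120.79 dBm
SNR = P_sig − N = −81.2 − (−120.79) = 39.59 dB → 39.6 dB

39.6 dB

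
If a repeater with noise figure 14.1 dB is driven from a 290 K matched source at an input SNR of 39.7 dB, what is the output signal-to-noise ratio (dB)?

25.6 dB

By definition F = SNR_in/SNR_out, so in dB: SNR_out = SNR_in − NF
SNR_out = 39.7 − 14.1 = 25.6 dB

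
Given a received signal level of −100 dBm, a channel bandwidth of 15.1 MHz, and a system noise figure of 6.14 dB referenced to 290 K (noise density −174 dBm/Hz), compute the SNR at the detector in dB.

Noise floor: N = −174 + 10 log₁₀(B) + NF
10 log₁₀(1.51×10⁷) = 71.79 dB
N = −174 + 71.79 + 6.14 = −96.07 dBm
SNR = P_sig − N = −100 − (−96.07) = −3.93 dB → −3.9 dB

−3.9 dB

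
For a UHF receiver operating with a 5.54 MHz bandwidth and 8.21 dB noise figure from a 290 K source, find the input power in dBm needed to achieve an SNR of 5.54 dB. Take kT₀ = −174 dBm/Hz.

−92.8 dBm

Sensitivity = −174 + 10 log₁₀(B) + NF + SNR_min
= −174 + 67.44 + 8.21 + 5.54
= −92.81 dBm → −92.8 dBm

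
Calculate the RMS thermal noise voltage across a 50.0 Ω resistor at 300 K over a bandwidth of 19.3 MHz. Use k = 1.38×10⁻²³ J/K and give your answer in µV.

4.00 µV

V_n = √(4kTRB)
4kTRB = 4 × 1.38×10⁻²³ × 300 × 5.00×10¹ × 1.93×10⁷ = 1.60×10⁻¹¹ V²
V_n = √(1.60×10⁻¹¹) = 4.00×10⁻⁶ V = 4.00 µV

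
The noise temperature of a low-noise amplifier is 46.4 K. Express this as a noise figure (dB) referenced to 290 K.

F = 1 + T_e/T₀ = 1 + 46.4/290 = 1.16
NF = 10 log₁₀(1.16) = 0.645 dB

0.645 dB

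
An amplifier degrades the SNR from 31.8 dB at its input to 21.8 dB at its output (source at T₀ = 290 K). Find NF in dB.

10.0 dB

NF (dB) = SNR_in(dB) − SNR_out(dB) when the source is at T₀
NF = 31.8 − 21.8 = 10.0 dB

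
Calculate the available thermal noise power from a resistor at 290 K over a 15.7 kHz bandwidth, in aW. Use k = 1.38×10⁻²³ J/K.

P_n = kTB = 1.38×10⁻²³ × 290 × 1.57×10⁴ = 6.28×10⁻¹⁷ W = 62.8 aW

62.8 aW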